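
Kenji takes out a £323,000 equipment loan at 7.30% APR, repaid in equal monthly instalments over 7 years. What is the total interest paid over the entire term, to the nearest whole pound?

£90,485

Monthly rate = 7.3%/12 = 0.0060833; payment = 323,000 × 0.0060833 / (1 − (1+0.0060833)^−84) = £4,922.44.
Total paid = 84 × £4,922.44 = £413,484.96; interest = £413,484.96 − £323,000 = £90,484.96.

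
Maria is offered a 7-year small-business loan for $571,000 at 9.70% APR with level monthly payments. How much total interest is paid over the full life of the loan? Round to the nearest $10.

$217,840

Monthly rate = 9.7%/12 = 0.0080833; payment = 571,000 × 0.0080833 / (1 − (1+0.0080833)^−84) = $9,391.00.
Total paid = 84 × $9,391.00 = $788,844.00; interest = $788,844.00 − $571,000 = $217,844.00.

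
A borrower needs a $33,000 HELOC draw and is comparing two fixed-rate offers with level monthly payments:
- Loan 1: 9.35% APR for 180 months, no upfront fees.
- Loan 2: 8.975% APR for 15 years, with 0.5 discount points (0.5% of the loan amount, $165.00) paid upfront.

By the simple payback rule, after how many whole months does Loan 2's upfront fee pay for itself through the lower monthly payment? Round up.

Loan 1: at 9.35% the monthly rate is 0.0077917, so the payment is 33,000 × 0.0077917 / (1 − 1.0077917^−180) = $341.61.
Loan 2: monthly rate = 8.975%/12 = 0.0074792; payment = 33,000 × 0.0074792 / (1 − (1+0.0074792)^−180) = $334.22.
Monthly savings = $341.61 − $334.22 = $7.39.
Break-even = $165.00 / $7.39 = 22.33 → 23 months.

23 months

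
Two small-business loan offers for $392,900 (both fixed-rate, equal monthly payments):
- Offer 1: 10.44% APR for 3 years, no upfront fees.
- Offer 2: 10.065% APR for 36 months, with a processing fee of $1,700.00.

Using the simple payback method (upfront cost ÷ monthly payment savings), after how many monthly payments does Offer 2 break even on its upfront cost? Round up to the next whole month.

25 months

Offer 1: at 10.44% the monthly rate is 0.0087000, so the payment is 392,900 × 0.0087000 / (1 − 1.0087000^−36) = $12,759.10.
Offer 2: monthly rate = 10.065%/12 = 0.0083875; payment = 392,900 × 0.0083875 / (1 − (1+0.0083875)^−36) = $12,689.77.
Monthly savings = $12,759.10 − $12,689.77 = $69.33.
Break-even = $1,700.00 / $69.33 = 24.52 → 25 months.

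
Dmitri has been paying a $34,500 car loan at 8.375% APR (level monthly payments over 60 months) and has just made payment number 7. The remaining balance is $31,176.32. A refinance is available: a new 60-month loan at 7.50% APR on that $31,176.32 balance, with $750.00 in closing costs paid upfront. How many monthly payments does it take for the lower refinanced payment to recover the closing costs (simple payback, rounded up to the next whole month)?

10 months

Current payment = 34,500 × 8.375%/12 / (1 − (1+0.0069792)^−60) = $705.74.
Refinanced payment = 31,176.32 × 0.0062500 / (1 − (1+0.0062500)^−60) = $624.71.
Monthly savings = $705.74 − $624.71 = $81.03.
Break-even = $750.00 / $81.03 = 9.26 → 10 months.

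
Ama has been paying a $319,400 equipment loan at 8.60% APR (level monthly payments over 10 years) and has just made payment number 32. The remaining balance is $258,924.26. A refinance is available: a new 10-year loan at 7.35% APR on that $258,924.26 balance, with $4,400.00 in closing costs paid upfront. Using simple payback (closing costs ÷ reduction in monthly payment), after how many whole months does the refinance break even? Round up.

Current payment = 319,400 × 8.6%/12 / (1 − (1+0.0071667)^−120) = $3,977.21.
Refinanced payment = 258,924.26 × 0.0061250 / (1 − (1+0.0061250)^−120) = $3,053.24.
Monthly savings = $3,977.21 − $3,053.24 = $923.97.
Break-even = $4,400.00 / $923.97 = 4.76 → 5 months.

5 months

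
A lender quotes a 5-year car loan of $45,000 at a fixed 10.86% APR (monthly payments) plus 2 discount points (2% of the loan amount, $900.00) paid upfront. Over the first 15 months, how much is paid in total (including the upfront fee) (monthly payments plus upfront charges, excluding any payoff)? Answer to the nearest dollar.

$15,529

Monthly rate = 10.86%/12 = 0.0090500; payment = 45,000 × 0.0090500 / (1 − (1+0.0090500)^−60) = $975.27.
Total outlay = 15 × $975.27 + $900.00 = $15,529.05.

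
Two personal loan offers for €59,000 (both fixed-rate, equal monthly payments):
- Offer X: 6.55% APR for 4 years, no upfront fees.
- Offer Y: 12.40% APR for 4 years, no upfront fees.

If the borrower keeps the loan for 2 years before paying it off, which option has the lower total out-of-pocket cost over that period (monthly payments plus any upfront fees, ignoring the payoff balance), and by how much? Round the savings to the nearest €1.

Offer X: at 6.55% the monthly rate is 0.0054583, so the payment is 59,000 × 0.0054583 / (1 − 1.0054583^−48) = €1,400.54.
Offer Y: at 12.40% the monthly rate is 0.0103333, so the payment is 59,000 × 0.0103333 / (1 − 1.0103333^−48) = €1,565.31.
Over 24 months: Offer X costs 24 × €1,400.54 = €33,612.96; Offer Y costs 24 × €1,565.31 = €37,567.44.
Offer X is cheaper by €37,567.44 − €33,612.96 = €3,954.48.

Offer X by €3,954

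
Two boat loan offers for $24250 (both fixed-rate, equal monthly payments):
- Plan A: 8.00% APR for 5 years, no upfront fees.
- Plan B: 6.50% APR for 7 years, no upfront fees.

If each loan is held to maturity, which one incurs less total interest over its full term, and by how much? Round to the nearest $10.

Plan A: at 8.00% the monthly rate is 0.0066667, so the payment is 24,250 × 0.0066667 / (1 − 1.0066667^−60) = $491.70.
Total interest on Plan A = 60 × $491.70 − $24,250 = $5,252.00.
Plan B: at 6.50% the monthly rate is 0.0054167, so the payment is 24,250 × 0.0054167 / (1 − 1.0054167^−84) = $360.10.
Total interest on Plan B = 84 × $360.10 − $24,250 = $5,998.40.
Plan A is lower by $746.40.

Plan A by $750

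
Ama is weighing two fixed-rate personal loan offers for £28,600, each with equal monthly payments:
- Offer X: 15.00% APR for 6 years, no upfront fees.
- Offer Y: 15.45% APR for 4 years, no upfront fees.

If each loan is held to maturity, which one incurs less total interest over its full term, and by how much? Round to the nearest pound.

Offer X: at 15.00% the monthly rate is 0.0125000, so the payment is 28,600 × 0.0125000 / (1 − 1.0125000^−72) = £604.75.
Total interest on Offer X = 72 × £604.75 − £28,600 = £14,942.00.
Offer Y: at 15.45% the monthly rate is 0.0128750, so the payment is 28,600 × 0.0128750 / (1 − 1.0128750^−48) = £802.50.
Total interest on Offer Y = 48 × £802.50 − £28,600 = £9,920.00.
Offer Y is lower by £5,022.00.

Offer Y by £5,022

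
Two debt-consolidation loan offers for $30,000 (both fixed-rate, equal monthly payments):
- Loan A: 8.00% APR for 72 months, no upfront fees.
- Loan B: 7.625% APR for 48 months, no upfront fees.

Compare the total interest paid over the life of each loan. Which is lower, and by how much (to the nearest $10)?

Loan B by $2,970

Loan A: at 8.00% the monthly rate is 0.0066667, so the payment is 30,000 × 0.0066667 / (1 − 1.0066667^−72) = $526.00.
Total interest on Loan A = 72 × $526.00 − $30,000 = $7,872.00.
Loan B: monthly rate = 7.625%/12 = 0.0063542; payment = 30,000 × 0.0063542 / (1 − (1+0.0063542)^−48) = $727.12.
Total interest on Loan B = 48 × $727.12 − $30,000 = $4,901.76.
Loan B is lower by $2,970.24.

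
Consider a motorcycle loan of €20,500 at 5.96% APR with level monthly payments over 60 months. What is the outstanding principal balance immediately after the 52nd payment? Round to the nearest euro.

€3,098

With monthly rate i = 5.96%/12 = 0.0049667, the balance after k of n payments is P · [(1+i)^n − (1+i)^k] / [(1+i)^n − 1].
(1+0.0049667)^60 = 1.34616850 and (1+0.0049667)^52 = 1.29385666, so the balance is 20,500 × (1.34616850 − 1.29385666) / (1.34616850 − 1) = €3,097.89.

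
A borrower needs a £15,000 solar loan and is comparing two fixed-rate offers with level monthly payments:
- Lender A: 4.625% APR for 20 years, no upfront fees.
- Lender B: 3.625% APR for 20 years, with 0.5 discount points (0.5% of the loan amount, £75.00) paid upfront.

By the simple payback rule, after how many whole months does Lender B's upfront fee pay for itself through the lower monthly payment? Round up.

Lender A: at 4.625% the monthly rate is 0.0038542, so the payment is 15,000 × 0.0038542 / (1 − 1.0038542^−240) = £95.91.
Lender B: at 3.625% the monthly rate is 0.0030208, so the payment is 15,000 × 0.0030208 / (1 − 1.0030208^−240) = £87.96.
Monthly savings = £95.91 − £87.96 = £7.95.
Break-even = £75.00 / £7.95 = 9.43 → 10 months.

10 months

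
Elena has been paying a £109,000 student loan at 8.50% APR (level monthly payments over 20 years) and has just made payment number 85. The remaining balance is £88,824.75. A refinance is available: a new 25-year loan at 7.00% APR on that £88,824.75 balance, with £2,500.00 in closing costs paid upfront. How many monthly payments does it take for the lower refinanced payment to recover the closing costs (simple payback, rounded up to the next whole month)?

Current payment = 109,000 × 8.5%/12 / (1 − (1+0.0070833)^−240) = £945.93.
Refinanced payment = 88,824.75 × 0.0058333 / (1 − (1+0.0058333)^−300) = £627.79.
Monthly savings = £945.93 − £627.79 = £318.14.
Break-even = £2,500.00 / £318.14 = 7.86 → 8 months.

8 months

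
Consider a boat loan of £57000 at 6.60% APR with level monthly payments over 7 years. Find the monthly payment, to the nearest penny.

£849.18

Monthly rate = 6.6%/12 = 0.0055000; payment = 57,000 × 0.0055000 / (1 − (1+0.0055000)^−84) = £849.18.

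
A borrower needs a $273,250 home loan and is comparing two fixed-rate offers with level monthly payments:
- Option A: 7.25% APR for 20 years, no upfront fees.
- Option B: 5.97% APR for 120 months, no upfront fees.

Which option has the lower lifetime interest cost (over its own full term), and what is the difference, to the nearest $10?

Option A: at 7.25% the monthly rate is 0.0060417, so the payment is 273,250 × 0.0060417 / (1 − 1.0060417^−240) = $2,159.70.
Total interest on Option A = 240 × $2,159.70 − $273,250 = $245,078.00.
Option B: at 5.97% the monthly rate is 0.0049750, so the payment is 273,250 × 0.0049750 / (1 − 1.0049750^−120) = $3,029.52.
Total interest on Option B = 120 × $3,029.52 − $273,250 = $90,292.40.
Option B is lower by $154,785.60.

Option B by $154,790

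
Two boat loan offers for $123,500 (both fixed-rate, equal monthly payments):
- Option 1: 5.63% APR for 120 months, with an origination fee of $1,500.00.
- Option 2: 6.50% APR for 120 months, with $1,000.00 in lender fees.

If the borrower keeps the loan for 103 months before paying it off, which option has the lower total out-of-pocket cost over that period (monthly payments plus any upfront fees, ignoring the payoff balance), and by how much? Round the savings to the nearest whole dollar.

Option 1: monthly rate = 5.63%/12 = 0.0046917; payment = 123,500 × 0.0046917 / (1 − (1+0.0046917)^−120) = $1,348.27.
Option 2: at 6.50% the monthly rate is 0.0054167, so the payment is 123,500 × 0.0054167 / (1 − 1.0054167^−120) = $1,402.32.
Over 103 months: Option 1 costs 103 × $1,348.27 + $1,500.00 = $140,371.81; Option 2 costs 103 × $1,402.32 + $1,000.00 = $145,438.96.
Option 1 is cheaper by $145,438.96 − $140,371.81 = $5,067.15.

Option 1 by $5,067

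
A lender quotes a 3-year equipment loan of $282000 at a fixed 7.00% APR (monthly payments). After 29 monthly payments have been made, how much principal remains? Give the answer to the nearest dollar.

With monthly rate i = 7%/12 = 0.0058333, the balance after k of n payments is P · [(1+i)^n − (1+i)^k] / [(1+i)^n − 1].
(1+0.0058333)^36 = 1.23292559 and (1+0.0058333)^29 = 1.18373557, so the balance is 282,000 × (1.23292559 − 1.18373557) / (1.23292559 − 1) = $59,553.72.

$59,554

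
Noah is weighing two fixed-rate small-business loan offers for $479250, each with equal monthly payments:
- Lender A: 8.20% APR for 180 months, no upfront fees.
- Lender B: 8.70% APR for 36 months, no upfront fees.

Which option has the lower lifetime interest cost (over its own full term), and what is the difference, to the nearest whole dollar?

Lender B by $288,149

Lender A: monthly rate = 8.2%/12 = 0.0068333; payment = 479,250 × 0.0068333 / (1 − (1+0.0068333)^−180) = $4,635.47.
Total interest on Lender A = 180 × $4,635.47 − $479,250 = $355,134.60.
Lender B: at 8.70% the monthly rate is 0.0072500, so the payment is 479,250 × 0.0072500 / (1 − 1.0072500^−36) = $15,173.20.
Total interest on Lender B = 36 × $15,173.20 − $479,250 = $66,985.20.
Lender B is lower by $288,149.40.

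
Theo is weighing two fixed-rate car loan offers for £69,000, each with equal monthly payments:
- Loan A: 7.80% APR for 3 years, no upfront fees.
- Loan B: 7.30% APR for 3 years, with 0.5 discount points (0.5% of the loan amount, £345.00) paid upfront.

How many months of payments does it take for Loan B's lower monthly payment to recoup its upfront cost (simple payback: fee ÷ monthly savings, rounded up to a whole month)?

Loan A: monthly rate = 7.8%/12 = 0.0065000; payment = 69,000 × 0.0065000 / (1 − (1+0.0065000)^−36) = £2,155.85.
Loan B: at 7.30% the monthly rate is 0.0060833, so the payment is 69,000 × 0.0060833 / (1 − 1.0060833^−36) = £2,140.00.
Monthly savings = £2,155.85 − £2,140.00 = £15.85.
Break-even = £345.00 / £15.85 = 21.77 → 22 months.

22 months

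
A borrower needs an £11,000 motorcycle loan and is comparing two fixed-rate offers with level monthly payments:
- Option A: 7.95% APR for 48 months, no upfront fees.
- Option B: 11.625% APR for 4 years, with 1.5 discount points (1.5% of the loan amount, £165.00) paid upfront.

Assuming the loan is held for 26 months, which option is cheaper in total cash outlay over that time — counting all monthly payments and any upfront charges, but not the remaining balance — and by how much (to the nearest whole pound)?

Option A: at 7.95% the monthly rate is 0.0066250, so the payment is 11,000 × 0.0066250 / (1 − 1.0066250^−48) = £268.28.
Option B: at 11.625% the monthly rate is 0.0096875, so the payment is 11,000 × 0.0096875 / (1 − 1.0096875^−48) = £287.65.
Over 26 months: Option A costs 26 × £268.28 = £6,975.28; Option B costs 26 × £287.65 + £165.00 = £7,643.90.
Option A is cheaper by £7,643.90 − £6,975.28 = £668.62.

Option A by £669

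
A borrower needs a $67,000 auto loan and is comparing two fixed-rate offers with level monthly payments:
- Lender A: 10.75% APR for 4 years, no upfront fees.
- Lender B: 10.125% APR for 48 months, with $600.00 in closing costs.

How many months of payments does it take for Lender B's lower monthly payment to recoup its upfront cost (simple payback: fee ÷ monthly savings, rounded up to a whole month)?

30 months

Lender A: at 10.75% the monthly rate is 0.0089583, so the payment is 67,000 × 0.0089583 / (1 − 1.0089583^−48) = $1,723.53.
Lender B: at 10.125% the monthly rate is 0.0084375, so the payment is 67,000 × 0.0084375 / (1 − 1.0084375^−48) = $1,703.32.
Monthly savings = $1,723.53 − $1,703.32 = $20.21.
Break-even = $600.00 / $20.21 = 29.69 → 30 months.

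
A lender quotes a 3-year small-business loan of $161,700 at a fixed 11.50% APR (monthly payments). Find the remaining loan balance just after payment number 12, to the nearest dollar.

$113,838

With monthly rate i = 11.5%/12 = 0.0095833, the balance after k of n payments is P · [(1+i)^n − (1+i)^k] / [(1+i)^n − 1].
(1+0.0095833)^36 = 1.40967243 and (1+0.0095833)^12 = 1.12125933, so the balance is 161,700 × (1.40967243 − 1.12125933) / (1.40967243 − 1) = $113,838.27.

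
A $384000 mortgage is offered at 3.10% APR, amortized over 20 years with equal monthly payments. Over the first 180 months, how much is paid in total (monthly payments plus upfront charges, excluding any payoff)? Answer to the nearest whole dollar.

$386,807

Monthly rate = 3.1%/12 = 0.0025833; payment = 384,000 × 0.0025833 / (1 − (1+0.0025833)^−240) = $2,148.93.
Total outlay = 180 × $2,148.93 = $386,807.40.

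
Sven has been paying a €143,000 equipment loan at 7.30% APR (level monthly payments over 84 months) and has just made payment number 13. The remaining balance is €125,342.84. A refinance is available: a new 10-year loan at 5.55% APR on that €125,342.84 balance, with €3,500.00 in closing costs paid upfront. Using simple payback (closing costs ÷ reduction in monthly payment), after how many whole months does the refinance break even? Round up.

5 months

Current payment = 143,000 × 7.3%/12 / (1 − (1+0.0060833)^−84) = €2,179.29.
Refinanced payment = 125,342.84 × 0.0046250 / (1 − (1+0.0046250)^−120) = €1,363.41.
Monthly savings = €2,179.29 − €1,363.41 = €815.88.
Break-even = €3,500.00 / €815.88 = 4.29 → 5 months.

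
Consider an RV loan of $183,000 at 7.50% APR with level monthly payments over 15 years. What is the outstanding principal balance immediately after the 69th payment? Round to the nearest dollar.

$135,503

With monthly rate i = 7.5%/12 = 0.0062500, the balance after k of n payments is P · [(1+i)^n − (1+i)^k] / [(1+i)^n − 1].
(1+0.0062500)^180 = 3.06945173 and (1+0.0062500)^69 = 1.53711600, so the balance is 183,000 × (3.06945173 − 1.53711600) / (3.06945173 − 1) = $135,503.25.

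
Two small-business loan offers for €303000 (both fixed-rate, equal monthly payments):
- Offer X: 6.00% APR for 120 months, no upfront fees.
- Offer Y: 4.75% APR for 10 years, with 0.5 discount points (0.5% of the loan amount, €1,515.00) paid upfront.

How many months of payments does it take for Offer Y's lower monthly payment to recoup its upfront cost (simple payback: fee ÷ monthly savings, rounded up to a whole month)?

9 months

Offer X: monthly rate = 6%/12 = 0.0050000; payment = 303,000 × 0.0050000 / (1 − (1+0.0050000)^−120) = €3,363.92.
Offer Y: monthly rate = 4.75%/12 = 0.0039583; payment = 303,000 × 0.0039583 / (1 − (1+0.0039583)^−120) = €3,176.89.
Monthly savings = €3,363.92 − €3,176.89 = €187.03.
Break-even = €1,515.00 / €187.03 = 8.10 → 9 months.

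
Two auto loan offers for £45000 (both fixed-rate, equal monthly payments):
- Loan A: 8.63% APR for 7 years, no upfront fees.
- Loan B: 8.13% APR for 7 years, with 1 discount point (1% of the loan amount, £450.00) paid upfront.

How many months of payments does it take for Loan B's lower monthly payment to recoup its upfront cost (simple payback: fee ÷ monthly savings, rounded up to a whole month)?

40 months

Loan A: at 8.63% the monthly rate is 0.0071917, so the payment is 45,000 × 0.0071917 / (1 − 1.0071917^−84) = £715.59.
Loan B: at 8.13% the monthly rate is 0.0067750, so the payment is 45,000 × 0.0067750 / (1 − 1.0067750^−84) = £704.30.
Monthly savings = £715.59 − £704.30 = £11.29.
Break-even = £450.00 / £11.29 = 39.86 → 40 months.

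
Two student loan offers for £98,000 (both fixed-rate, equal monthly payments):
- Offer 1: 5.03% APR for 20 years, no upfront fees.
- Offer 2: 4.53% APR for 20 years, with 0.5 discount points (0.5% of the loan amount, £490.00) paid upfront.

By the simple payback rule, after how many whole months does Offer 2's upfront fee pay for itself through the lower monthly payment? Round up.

19 months

Offer 1: monthly rate = 5.03%/12 = 0.0041917; payment = 98,000 × 0.0041917 / (1 − (1+0.0041917)^−240) = £648.38.
Offer 2: monthly rate = 4.53%/12 = 0.0037750; payment = 98,000 × 0.0037750 / (1 − (1+0.0037750)^−240) = £621.58.
Monthly savings = £648.38 − £621.58 = £26.80.
Break-even = £490.00 / £26.80 = 18.28 → 19 months.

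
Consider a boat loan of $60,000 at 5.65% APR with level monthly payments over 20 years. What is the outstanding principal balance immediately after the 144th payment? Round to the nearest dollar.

With monthly rate i = 5.65%/12 = 0.0047083, the balance after k of n payments is P · [(1+i)^n − (1+i)^k] / [(1+i)^n − 1].
(1+0.0047083)^240 = 3.08745804 and (1+0.0047083)^144 = 1.96680199, so the balance is 60,000 × (3.08745804 − 1.96680199) / (3.08745804 − 1) = $32,211.12.

$32,211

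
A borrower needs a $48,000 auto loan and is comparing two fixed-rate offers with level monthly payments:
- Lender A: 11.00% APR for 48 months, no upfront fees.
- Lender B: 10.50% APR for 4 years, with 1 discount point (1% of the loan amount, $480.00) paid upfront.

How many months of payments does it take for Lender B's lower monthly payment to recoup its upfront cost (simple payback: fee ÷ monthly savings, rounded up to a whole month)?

42 months

Lender A: monthly rate = 11%/12 = 0.0091667; payment = 48,000 × 0.0091667 / (1 − (1+0.0091667)^−48) = $1,240.59.
Lender B: monthly rate = 10.5%/12 = 0.0087500; payment = 48,000 × 0.0087500 / (1 − (1+0.0087500)^−48) = $1,228.96.
Monthly savings = $1,240.59 − $1,228.96 = $11.63.
Break-even = $480.00 / $11.63 = 41.27 → 42 months.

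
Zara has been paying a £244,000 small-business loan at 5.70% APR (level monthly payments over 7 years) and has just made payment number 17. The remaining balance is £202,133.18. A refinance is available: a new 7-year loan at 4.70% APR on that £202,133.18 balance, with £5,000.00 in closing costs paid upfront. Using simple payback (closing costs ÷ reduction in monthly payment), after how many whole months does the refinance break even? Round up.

8 months

Current payment = 244,000 × 5.7%/12 / (1 − (1+0.0047500)^−84) = £3,529.50.
Refinanced payment = 202,133.18 × 0.0039167 / (1 − (1+0.0039167)^−84) = £2,828.53.
Monthly savings = £3,529.50 − £2,828.53 = £700.97.
Break-even = £5,000.00 / £700.97 = 7.13 → 8 months.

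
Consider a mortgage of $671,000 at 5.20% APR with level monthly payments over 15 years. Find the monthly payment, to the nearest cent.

$5,376.40

Monthly rate = 5.2%/12 = 0.0043333; payment = 671,000 × 0.0043333 / (1 − (1+0.0043333)^−180) = $5,376.40.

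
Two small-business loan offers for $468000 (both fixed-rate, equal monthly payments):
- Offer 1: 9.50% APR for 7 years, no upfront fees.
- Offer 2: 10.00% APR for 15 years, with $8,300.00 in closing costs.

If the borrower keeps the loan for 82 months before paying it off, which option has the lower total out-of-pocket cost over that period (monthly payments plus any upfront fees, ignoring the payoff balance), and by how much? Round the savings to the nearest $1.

Offer 1: monthly rate = 9.5%/12 = 0.0079167; payment = 468,000 × 0.0079167 / (1 − (1+0.0079167)^−84) = $7,648.98.
Offer 2: monthly rate = 10%/12 = 0.0083333; payment = 468,000 × 0.0083333 / (1 − (1+0.0083333)^−180) = $5,029.15.
Over 82 months: Offer 1 costs 82 × $7,648.98 = $627,216.36; Offer 2 costs 82 × $5,029.15 + $8,300.00 = $420,690.30.
Offer 2 is cheaper by $627,216.36 − $420,690.30 = $206,526.06.

Offer 2 by $206,526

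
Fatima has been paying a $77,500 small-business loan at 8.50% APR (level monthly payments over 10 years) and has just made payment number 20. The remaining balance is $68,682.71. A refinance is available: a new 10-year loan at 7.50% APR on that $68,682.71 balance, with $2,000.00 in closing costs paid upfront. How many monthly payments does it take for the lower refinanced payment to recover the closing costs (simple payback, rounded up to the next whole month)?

Current payment = 77,500 × 8.5%/12 / (1 − (1+0.0070833)^−120) = $960.89.
Refinanced payment = 68,682.71 × 0.0062500 / (1 − (1+0.0062500)^−120) = $815.28.
Monthly savings = $960.89 − $815.28 = $145.61.
Break-even = $2,000.00 / $145.61 = 13.74 → 14 months.

14 months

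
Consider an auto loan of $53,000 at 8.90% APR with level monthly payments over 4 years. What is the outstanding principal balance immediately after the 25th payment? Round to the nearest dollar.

With monthly rate i = 8.9%/12 = 0.0074167, the balance after k of n payments is P · [(1+i)^n − (1+i)^k] / [(1+i)^n − 1].
(1+0.0074167)^48 = 1.42573337 and (1+0.0074167)^25 = 1.20289658, so the balance is 53,000 × (1.42573337 − 1.20289658) / (1.42573337 − 1) = $27,741.19.

$27,741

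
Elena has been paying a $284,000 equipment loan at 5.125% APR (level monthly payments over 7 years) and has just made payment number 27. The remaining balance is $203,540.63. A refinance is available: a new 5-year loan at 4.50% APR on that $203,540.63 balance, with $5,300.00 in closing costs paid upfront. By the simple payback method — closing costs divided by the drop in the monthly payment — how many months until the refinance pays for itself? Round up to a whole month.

Current payment = 284,000 × 5.125%/12 / (1 − (1+0.0042708)^−84) = $4,030.73.
Refinanced payment = 203,540.63 × 0.0037500 / (1 − (1+0.0037500)^−60) = $3,794.61.
Monthly savings = $4,030.73 − $3,794.61 = $236.12.
Break-even = $5,300.00 / $236.12 = 22.45 → 23 months.

23 months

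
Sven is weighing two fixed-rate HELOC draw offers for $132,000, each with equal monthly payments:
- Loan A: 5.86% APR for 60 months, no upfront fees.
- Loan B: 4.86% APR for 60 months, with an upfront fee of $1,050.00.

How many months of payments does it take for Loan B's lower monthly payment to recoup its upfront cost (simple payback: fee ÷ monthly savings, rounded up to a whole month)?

18 months

Loan A: monthly rate = 5.86%/12 = 0.0048833; payment = 132,000 × 0.0048833 / (1 − (1+0.0048833)^−60) = $2,543.35.
Loan B: at 4.86% the monthly rate is 0.0040500, so the payment is 132,000 × 0.0040500 / (1 − 1.0040500^−60) = $2,482.55.
Monthly savings = $2,543.35 − $2,482.55 = $60.80.
Break-even = $1,050.00 / $60.80 = 17.27 → 18 months.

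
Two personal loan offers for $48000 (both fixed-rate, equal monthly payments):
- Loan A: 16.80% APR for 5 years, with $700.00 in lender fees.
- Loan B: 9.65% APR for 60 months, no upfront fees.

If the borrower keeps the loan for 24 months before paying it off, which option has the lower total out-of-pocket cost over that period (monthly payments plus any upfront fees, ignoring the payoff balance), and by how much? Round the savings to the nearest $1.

Loan B by $4,928

Loan A: at 16.80% the monthly rate is 0.0140000, so the payment is 48,000 × 0.0140000 / (1 − 1.0140000^−60) = $1,187.77.
Loan B: monthly rate = 9.65%/12 = 0.0080417; payment = 48,000 × 0.0080417 / (1 − (1+0.0080417)^−60) = $1,011.61.
Over 24 months: Loan A costs 24 × $1,187.77 + $700.00 = $29,206.48; Loan B costs 24 × $1,011.61 = $24,278.64.
Loan B is cheaper by $29,206.48 − $24,278.64 = $4,927.84.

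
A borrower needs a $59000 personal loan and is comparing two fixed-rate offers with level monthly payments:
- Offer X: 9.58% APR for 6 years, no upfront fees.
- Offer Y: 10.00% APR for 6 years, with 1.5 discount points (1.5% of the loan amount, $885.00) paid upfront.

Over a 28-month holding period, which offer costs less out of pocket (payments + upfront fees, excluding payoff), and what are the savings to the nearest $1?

Offer X by $1,234

Offer X: monthly rate = 9.58%/12 = 0.0079833; payment = 59,000 × 0.0079833 / (1 − (1+0.0079833)^−72) = $1,080.57.
Offer Y: at 10.00% the monthly rate is 0.0083333, so the payment is 59,000 × 0.0083333 / (1 − 1.0083333^−72) = $1,093.02.
Over 28 months: Offer X costs 28 × $1,080.57 = $30,255.96; Offer Y costs 28 × $1,093.02 + $885.00 = $31,489.56.
Offer X is cheaper by $31,489.56 − $30,255.96 = $1,233.60.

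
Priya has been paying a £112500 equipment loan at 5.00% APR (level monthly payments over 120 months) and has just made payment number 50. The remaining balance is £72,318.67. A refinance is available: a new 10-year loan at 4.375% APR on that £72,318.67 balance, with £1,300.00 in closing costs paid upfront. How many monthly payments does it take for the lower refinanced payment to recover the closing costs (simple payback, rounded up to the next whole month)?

Current payment = 112,500 × 5%/12 / (1 − (1+0.0041667)^−120) = £1,193.24.
Refinanced payment = 72,318.67 × 0.0036458 / (1 − (1+0.0036458)^−120) = £745.15.
Monthly savings = £1,193.24 − £745.15 = £448.09.
Break-even = £1,300.00 / £448.09 = 2.90 → 3 months.

3 months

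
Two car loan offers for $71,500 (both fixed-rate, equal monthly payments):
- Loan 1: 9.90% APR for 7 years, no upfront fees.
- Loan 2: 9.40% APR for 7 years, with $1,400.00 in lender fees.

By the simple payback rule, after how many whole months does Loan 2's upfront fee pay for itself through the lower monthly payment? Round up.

77 months

Loan 1: at 9.90% the monthly rate is 0.0082500, so the payment is 71,500 × 0.0082500 / (1 − 1.0082500^−84) = $1,183.29.
Loan 2: at 9.40% the monthly rate is 0.0078333, so the payment is 71,500 × 0.0078333 / (1 − 1.0078333^−84) = $1,164.94.
Monthly savings = $1,183.29 − $1,164.94 = $18.35.
Break-even = $1,400.00 / $18.35 = 76.29 → 77 months.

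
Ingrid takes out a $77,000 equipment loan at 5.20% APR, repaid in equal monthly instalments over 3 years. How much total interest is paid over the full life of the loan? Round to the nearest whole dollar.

Monthly rate = 5.2%/12 = 0.0043333; payment = 77,000 × 0.0043333 / (1 − (1+0.0043333)^−36) = $2,314.68.
Total paid = 36 × $2,314.68 = $83,328.48; interest = $83,328.48 − $77,000 = $6,328.48.

$6,328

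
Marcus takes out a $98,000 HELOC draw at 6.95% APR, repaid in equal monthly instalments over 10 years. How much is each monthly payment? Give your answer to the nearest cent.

$1,135.34

Monthly rate = 6.95%/12 = 0.0057917; payment = 98,000 × 0.0057917 / (1 − (1+0.0057917)^−120) = $1,135.34.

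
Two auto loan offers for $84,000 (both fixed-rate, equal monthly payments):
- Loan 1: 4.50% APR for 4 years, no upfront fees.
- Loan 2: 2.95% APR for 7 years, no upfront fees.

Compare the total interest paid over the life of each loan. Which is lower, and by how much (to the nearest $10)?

Loan 1 by $1,130

Loan 1: at 4.50% the monthly rate is 0.0037500, so the payment is 84,000 × 0.0037500 / (1 − 1.0037500^−48) = $1,915.49.
Total interest on Loan 1 = 48 × $1,915.49 − $84,000 = $7,943.52.
Loan 2: monthly rate = 2.95%/12 = 0.0024583; payment = 84,000 × 0.0024583 / (1 − (1+0.0024583)^−84) = $1,108.03.
Total interest on Loan 2 = 84 × $1,108.03 − $84,000 = $9,074.52.
Loan 1 is lower by $1,131.00.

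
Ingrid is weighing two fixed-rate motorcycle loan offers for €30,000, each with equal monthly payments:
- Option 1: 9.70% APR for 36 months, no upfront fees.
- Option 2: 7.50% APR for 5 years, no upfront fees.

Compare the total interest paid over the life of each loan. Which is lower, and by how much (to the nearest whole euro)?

Option 1 by €1,372

Option 1: at 9.70% the monthly rate is 0.0080833, so the payment is 30,000 × 0.0080833 / (1 − 1.0080833^−36) = €963.80.
Total interest on Option 1 = 36 × €963.80 − €30,000 = €4,696.80.
Option 2: monthly rate = 7.5%/12 = 0.0062500; payment = 30,000 × 0.0062500 / (1 − (1+0.0062500)^−60) = €601.14.
Total interest on Option 2 = 60 × €601.14 − €30,000 = €6,068.40.
Option 1 is lower by €1,371.60.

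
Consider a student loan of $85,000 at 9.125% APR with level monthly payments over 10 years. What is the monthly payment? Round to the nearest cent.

Monthly rate = 9.125%/12 = 0.0076042; payment = 85,000 × 0.0076042 / (1 − (1+0.0076042)^−120) = $1,082.50.

$1,082.50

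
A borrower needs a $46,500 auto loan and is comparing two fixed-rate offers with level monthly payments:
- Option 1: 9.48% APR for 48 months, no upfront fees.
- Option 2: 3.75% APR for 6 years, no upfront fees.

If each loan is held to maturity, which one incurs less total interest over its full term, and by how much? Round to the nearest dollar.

Option 2 by $4,054

Option 1: monthly rate = 9.48%/12 = 0.0079000; payment = 46,500 × 0.0079000 / (1 − (1+0.0079000)^−48) = $1,167.78.
Total interest on Option 1 = 48 × $1,167.78 − $46,500 = $9,553.44.
Option 2: at 3.75% the monthly rate is 0.0031250, so the payment is 46,500 × 0.0031250 / (1 − 1.0031250^−72) = $722.22.
Total interest on Option 2 = 72 × $722.22 − $46,500 = $5,499.84.
Option 2 is lower by $4,053.60.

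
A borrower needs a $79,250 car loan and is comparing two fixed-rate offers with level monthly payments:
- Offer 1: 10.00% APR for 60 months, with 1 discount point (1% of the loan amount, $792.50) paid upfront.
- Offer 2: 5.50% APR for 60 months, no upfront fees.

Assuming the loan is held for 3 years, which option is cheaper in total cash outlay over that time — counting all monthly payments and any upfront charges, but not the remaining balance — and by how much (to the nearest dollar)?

Offer 1: at 10.00% the monthly rate is 0.0083333, so the payment is 79,250 × 0.0083333 / (1 − 1.0083333^−60) = $1,683.83.
Offer 2: at 5.50% the monthly rate is 0.0045833, so the payment is 79,250 × 0.0045833 / (1 − 1.0045833^−60) = $1,513.77.
Over 36 months: Offer 1 costs 36 × $1,683.83 + $792.50 = $61,410.38; Offer 2 costs 36 × $1,513.77 = $54,495.72.
Offer 2 is cheaper by $61,410.38 − $54,495.72 = $6,914.66.

Offer 2 by $6,915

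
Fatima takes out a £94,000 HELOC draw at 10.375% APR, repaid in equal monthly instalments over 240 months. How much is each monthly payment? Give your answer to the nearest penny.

£930.60

At 10.375% the monthly rate is 0.0086458, so the payment is 94,000 × 0.0086458 / (1 − 1.0086458^−240) = £930.60.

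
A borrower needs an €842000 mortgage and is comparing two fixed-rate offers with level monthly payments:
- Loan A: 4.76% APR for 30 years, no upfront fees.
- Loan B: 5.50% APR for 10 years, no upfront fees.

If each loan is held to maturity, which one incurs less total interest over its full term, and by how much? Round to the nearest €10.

Loan A: monthly rate = 4.76%/12 = 0.0039667; payment = 842,000 × 0.0039667 / (1 − (1+0.0039667)^−360) = €4,397.35.
Total interest on Loan A = 360 × €4,397.35 − €842,000 = €741,046.00.
Loan B: at 5.50% the monthly rate is 0.0045833, so the payment is 842,000 × 0.0045833 / (1 − 1.0045833^−120) = €9,137.91.
Total interest on Loan B = 120 × €9,137.91 − €842,000 = €254,549.20.
Loan B is lower by €486,496.80.

Loan B by €486,500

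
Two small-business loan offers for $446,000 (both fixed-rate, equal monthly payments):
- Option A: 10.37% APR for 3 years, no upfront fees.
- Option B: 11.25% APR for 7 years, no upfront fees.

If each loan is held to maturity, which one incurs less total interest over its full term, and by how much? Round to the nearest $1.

Option A: at 10.37% the monthly rate is 0.0086417, so the payment is 446,000 × 0.0086417 / (1 − 1.0086417^−36) = $14,468.77.
Total interest on Option A = 36 × $14,468.77 − $446,000 = $74,875.72.
Option B: monthly rate = 11.25%/12 = 0.0093750; payment = 446,000 × 0.0093750 / (1 − (1+0.0093750)^−84) = $7,695.36.
Total interest on Option B = 84 × $7,695.36 − $446,000 = $200,410.24.
Option A is lower by $125,534.52.

Option A by $125,535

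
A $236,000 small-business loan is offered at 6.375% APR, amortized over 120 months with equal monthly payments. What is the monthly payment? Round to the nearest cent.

Monthly rate = 6.375%/12 = 0.0053125; payment = 236,000 × 0.0053125 / (1 − (1+0.0053125)^−120) = $2,664.75.

$2,664.75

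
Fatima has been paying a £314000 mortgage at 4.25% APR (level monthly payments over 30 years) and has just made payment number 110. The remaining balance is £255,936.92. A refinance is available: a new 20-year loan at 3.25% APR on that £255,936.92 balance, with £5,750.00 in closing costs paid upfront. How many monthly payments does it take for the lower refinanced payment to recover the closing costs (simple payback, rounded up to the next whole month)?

62 months

Current payment = 314,000 × 4.25%/12 / (1 − (1+0.0035417)^−360) = £1,544.69.
Refinanced payment = 255,936.92 × 0.0027083 / (1 − (1+0.0027083)^−240) = £1,451.66.
Monthly savings = £1,544.69 − £1,451.66 = £93.03.
Break-even = £5,750.00 / £93.03 = 61.81 → 62 months.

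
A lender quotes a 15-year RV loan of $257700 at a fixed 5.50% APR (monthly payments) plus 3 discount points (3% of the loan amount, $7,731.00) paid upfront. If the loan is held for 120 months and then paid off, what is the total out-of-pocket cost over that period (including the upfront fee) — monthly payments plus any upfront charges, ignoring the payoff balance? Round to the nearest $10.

At 5.50% the monthly rate is 0.0045833, so the payment is 257,700 × 0.0045833 / (1 − 1.0045833^−180) = $2,105.62.
Total outlay = 120 × $2,105.62 + $7,731.00 = $260,405.40.

$260,410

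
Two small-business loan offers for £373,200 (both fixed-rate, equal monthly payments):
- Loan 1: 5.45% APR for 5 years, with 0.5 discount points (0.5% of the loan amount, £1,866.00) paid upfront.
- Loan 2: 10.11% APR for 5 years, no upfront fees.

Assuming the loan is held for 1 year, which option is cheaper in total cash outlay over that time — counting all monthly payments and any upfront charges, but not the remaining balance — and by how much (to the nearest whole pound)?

Loan 1 by £8,090

Loan 1: monthly rate = 5.45%/12 = 0.0045417; payment = 373,200 × 0.0045417 / (1 − (1+0.0045417)^−60) = £7,119.94.
Loan 2: monthly rate = 10.11%/12 = 0.0084250; payment = 373,200 × 0.0084250 / (1 − (1+0.0084250)^−60) = £7,949.61.
Over 12 months: Loan 1 costs 12 × £7,119.94 + £1,866.00 = £87,305.28; Loan 2 costs 12 × £7,949.61 = £95,395.32.
Loan 1 is cheaper by £95,395.32 − £87,305.28 = £8,090.04.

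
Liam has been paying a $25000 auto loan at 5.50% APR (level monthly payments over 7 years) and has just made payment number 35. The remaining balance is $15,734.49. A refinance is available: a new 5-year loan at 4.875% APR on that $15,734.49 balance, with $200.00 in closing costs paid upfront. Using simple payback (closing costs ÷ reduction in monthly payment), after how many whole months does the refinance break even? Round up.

4 months

Current payment = 25,000 × 5.5%/12 / (1 − (1+0.0045833)^−84) = $359.25.
Refinanced payment = 15,734.49 × 0.0040625 / (1 − (1+0.0040625)^−60) = $296.03.
Monthly savings = $359.25 − $296.03 = $63.22.
Break-even = $200.00 / $63.22 = 3.16 → 4 months.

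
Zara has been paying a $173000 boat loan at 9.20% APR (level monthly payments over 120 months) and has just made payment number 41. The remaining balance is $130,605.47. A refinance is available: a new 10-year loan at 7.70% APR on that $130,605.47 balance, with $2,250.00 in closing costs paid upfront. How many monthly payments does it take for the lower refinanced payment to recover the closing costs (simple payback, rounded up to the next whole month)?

Current payment = 173,000 × 9.2%/12 / (1 − (1+0.0076667)^−120) = $2,210.26.
Refinanced payment = 130,605.47 × 0.0064167 / (1 − (1+0.0064167)^−120) = $1,563.98.
Monthly savings = $2,210.26 − $1,563.98 = $646.28.
Break-even = $2,250.00 / $646.28 = 3.48 → 4 months.

4 months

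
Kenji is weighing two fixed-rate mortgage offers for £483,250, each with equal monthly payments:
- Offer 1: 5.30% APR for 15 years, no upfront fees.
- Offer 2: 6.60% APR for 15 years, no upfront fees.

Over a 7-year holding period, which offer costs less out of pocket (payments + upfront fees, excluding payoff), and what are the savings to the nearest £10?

Offer 1: at 5.30% the monthly rate is 0.0044167, so the payment is 483,250 × 0.0044167 / (1 − 1.0044167^−180) = £3,897.46.
Offer 2: monthly rate = 6.6%/12 = 0.0055000; payment = 483,250 × 0.0055000 / (1 − (1+0.0055000)^−180) = £4,236.24.
Over 84 months: Offer 1 costs 84 × £3,897.46 = £327,386.64; Offer 2 costs 84 × £4,236.24 = £355,844.16.
Offer 1 is cheaper by £355,844.16 − £327,386.64 = £28,457.52.

Offer 1 by £28,460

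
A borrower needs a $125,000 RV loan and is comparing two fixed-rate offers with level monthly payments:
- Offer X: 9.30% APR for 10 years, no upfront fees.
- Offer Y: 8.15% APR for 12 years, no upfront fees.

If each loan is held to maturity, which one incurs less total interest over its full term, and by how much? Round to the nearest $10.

Offer X by $3,870

Offer X: at 9.30% the monthly rate is 0.0077500, so the payment is 125,000 × 0.0077500 / (1 − 1.0077500^−120) = $1,603.81.
Total interest on Offer X = 120 × $1,603.81 − $125,000 = $67,457.20.
Offer Y: at 8.15% the monthly rate is 0.0067917, so the payment is 125,000 × 0.0067917 / (1 − 1.0067917^−144) = $1,363.37.
Total interest on Offer Y = 144 × $1,363.37 − $125,000 = $71,325.28.
Offer X is lower by $3,868.08.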